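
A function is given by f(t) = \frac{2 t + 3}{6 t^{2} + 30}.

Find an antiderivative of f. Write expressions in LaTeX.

Recover f(t) by differentiating a candidate F(t); any mismatch rules it out.
Check: d/dt[\frac{5 \log{\left(t^{2} + 5 \right)} + 3 \sqrt{5} \operatorname{atan}{\left(\frac{\sqrt{5} t}{5} \right)}}{30}] = \frac{2 t + 3}{6 t^{2} + 30} = f(t).

An antiderivative is F(t) = \frac{5 \log{\left(t^{2} + 5 \right)} + 3 \sqrt{5} \operatorname{atan}{\left(\frac{\sqrt{5} t}{5} \right)}}{30}.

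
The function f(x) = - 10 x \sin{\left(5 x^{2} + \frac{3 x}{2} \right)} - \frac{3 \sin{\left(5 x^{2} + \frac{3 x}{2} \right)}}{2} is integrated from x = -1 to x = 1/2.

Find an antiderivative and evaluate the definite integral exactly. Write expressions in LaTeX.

The substitution u = 5 x^{2} + \frac{3 x}{2} works: f is exactly (dF/du)*(du/dx) for that inner function.
F(x) = \cos{\left(5 x^{2} + \frac{3 x}{2} \right)} is an antiderivative of f.
Check: d/dx[\cos{\left(5 x^{2} + \frac{3 x}{2} \right)}] = - 10 x \sin{\left(5 x^{2} + \frac{3 x}{2} \right)} - \frac{3 \sin{\left(5 x^{2} + \frac{3 x}{2} \right)}}{2} = f(x).
F(1/2) = \cos{\left(2 \right)}; F(-1) = \cos{\left(\frac{7}{2} \right)}.
Integral = F(1/2) - F(-1) = \cos{\left(2 \right)} - \cos{\left(\frac{7}{2} \right)}.

Antiderivative: F(x) = \cos{\left(5 x^{2} + \frac{3 x}{2} \right)}; value = \cos{\left(2 \right)} - \cos{\left(\frac{7}{2} \right)}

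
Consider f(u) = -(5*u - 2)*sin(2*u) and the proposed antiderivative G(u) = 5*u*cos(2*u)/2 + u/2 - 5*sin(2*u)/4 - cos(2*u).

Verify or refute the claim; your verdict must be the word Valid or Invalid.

Invalid: d/du[G] - f = 1/2, which is not 0.

d/du[G] = -5*u*sin(2*u) + 2*sin(2*u) + 1/2
d/du[G] - f(u) = 1/2 != 0.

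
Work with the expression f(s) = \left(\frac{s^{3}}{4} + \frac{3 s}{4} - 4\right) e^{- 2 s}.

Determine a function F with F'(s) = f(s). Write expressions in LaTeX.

An antiderivative is F(s) = - \frac{s^{3} e^{- 2 s}}{8} - \frac{3 s^{2} e^{- 2 s}}{16} - \frac{9 s e^{- 2 s}}{16} + \frac{55 e^{- 2 s}}{32}.

f has the shape u'v + uv' for u = - \frac{s^{3}}{8} - \frac{3 s^{2}}{16} - \frac{9 s}{16} + \frac{55}{32} and v = e^{- 2 s} — it is the derivative of the product u*v.
Check: d/ds[- \frac{s^{3} e^{- 2 s}}{8} - \frac{3 s^{2} e^{- 2 s}}{16} - \frac{9 s e^{- 2 s}}{16} + \frac{55 e^{- 2 s}}{32}] = \frac{\left(s^{3} + 3 s - 16\right) e^{- 2 s}}{4}, which equals f(s).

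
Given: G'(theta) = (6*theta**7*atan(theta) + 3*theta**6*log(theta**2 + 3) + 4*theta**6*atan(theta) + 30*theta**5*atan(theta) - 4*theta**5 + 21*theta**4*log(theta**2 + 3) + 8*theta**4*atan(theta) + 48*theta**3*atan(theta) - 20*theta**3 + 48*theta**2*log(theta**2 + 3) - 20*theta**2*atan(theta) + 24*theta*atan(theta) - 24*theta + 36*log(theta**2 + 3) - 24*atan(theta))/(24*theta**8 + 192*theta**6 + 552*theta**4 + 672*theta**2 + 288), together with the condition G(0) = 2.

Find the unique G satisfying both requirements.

G(theta) = (48*theta**2 + (-4*theta + 3*(theta**2 + 2)*log(theta**2 + 3))*atan(theta) + 96)/(24*(theta**2 + 2))

G'(theta) has the shape u'v + uv' for u = -theta/(6*(theta**2 + 2)) + log(theta**2 + 3)/8 and v = atan(theta) — it is the derivative of the product u*v.
A general antiderivative is (-2*theta/(3*(theta**2 + 2)) + log(theta**2 + 3)/2)*atan(theta)/4 + C.
The condition gives C = 2 - (0) = 2.
So G(theta) = (48*theta**2 + (-4*theta + 3*(theta**2 + 2)*log(theta**2 + 3))*atan(theta) + 96)/(24*(theta**2 + 2)).
Check: d/dtheta[(48*theta**2 + (-4*theta + 3*(theta**2 + 2)*log(theta**2 + 3))*atan(theta) + 96)/(24*(theta**2 + 2))] = (6*theta**7*atan(theta) + 3*theta**6*log(theta**2 + 3) + 4*theta**6*atan(theta) + 30*theta**5*atan(theta) - 4*theta**5 + 21*theta**4*log(theta**2 + 3) + 8*theta**4*atan(theta) + 48*theta**3*atan(theta) - 20*theta**3 + 48*theta**2*log(theta**2 + 3) - 20*theta**2*atan(theta) + 24*theta*atan(theta) - 24*theta + 36*log(theta**2 + 3) - 24*atan(theta))/(24*theta**8 + 192*theta**6 + 552*theta**4 + 672*theta**2 + 288) = G'(theta).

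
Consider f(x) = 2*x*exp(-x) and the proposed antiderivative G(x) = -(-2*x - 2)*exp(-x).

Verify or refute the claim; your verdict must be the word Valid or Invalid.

Invalid: d/dx[G] - f = -4*x*exp(-x), which is not 0.

d/dx[G] = -2*x*exp(-x)
d/dx[G] - f(x) = -4*x*exp(-x) != 0.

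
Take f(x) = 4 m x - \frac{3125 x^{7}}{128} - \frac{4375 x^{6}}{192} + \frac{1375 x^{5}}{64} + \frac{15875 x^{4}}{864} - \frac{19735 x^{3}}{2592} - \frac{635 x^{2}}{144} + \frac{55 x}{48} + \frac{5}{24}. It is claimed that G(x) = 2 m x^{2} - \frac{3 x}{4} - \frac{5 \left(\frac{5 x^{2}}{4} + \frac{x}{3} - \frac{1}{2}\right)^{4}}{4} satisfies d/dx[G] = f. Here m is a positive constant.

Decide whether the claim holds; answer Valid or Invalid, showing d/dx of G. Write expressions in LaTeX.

d/dx[G] = 4 m x - \frac{3125 x^{7}}{128} - \frac{4375 x^{6}}{192} + \frac{1375 x^{5}}{64} + \frac{15875 x^{4}}{864} - \frac{19735 x^{3}}{2592} - \frac{635 x^{2}}{144} + \frac{55 x}{48} - \frac{13}{24}
d/dx[G] - f(x) = - \frac{3}{4} != 0.

Invalid: d/dx[G] - f = - \frac{3}{4}, which is not 0.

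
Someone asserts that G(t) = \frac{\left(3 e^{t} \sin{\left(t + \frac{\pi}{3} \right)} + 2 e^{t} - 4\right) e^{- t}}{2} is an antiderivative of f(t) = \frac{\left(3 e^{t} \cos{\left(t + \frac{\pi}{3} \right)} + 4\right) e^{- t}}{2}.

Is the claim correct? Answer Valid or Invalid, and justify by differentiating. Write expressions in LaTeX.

d/dt[G] = \frac{\left(3 e^{t} \cos{\left(t + \frac{\pi}{3} \right)} + 4\right) e^{- t}}{2}
This equals f(t) exactly, so the claim holds.

Valid: G'(t) = f(t).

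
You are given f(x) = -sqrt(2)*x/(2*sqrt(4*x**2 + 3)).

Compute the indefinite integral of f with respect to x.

F(x) = -sqrt(2)*sqrt(4*x**2 + 3)/8 + C

f matches the chain-rule pattern g'(h)*h' with inner function h(x) = 2*x**2 + 3/2; substituting u = h(x) collapses the integral.
Check: d/dx[-sqrt(2)*sqrt(4*x**2 + 3)/8] = -sqrt(2)*x/(2*sqrt(4*x**2 + 3)) = f(x).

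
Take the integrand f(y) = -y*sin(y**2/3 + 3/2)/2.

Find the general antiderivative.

f matches the chain-rule pattern g'(h)*h' with inner function h(y) = y**2/3 + 3/2; substituting u = h(y) collapses the integral.
Check: d/dy[3*cos(y**2/3 + 3/2)/4] = -y*sin(y**2/3 + 3/2)/2 = f(y).

F(y) = 3*cos(y**2/3 + 3/2)/4 + C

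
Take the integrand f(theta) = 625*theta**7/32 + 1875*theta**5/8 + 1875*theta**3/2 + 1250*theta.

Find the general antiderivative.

F(theta) = 625*theta**8/256 + 625*theta**6/16 + 1875*theta**4/8 + 625*theta**2 + C

The substitution u = -5*theta**2/4 - 5 works: f is exactly (dF/du)*(du/dtheta) for that inner function.
Check: d/dtheta[625*theta**8/256 + 625*theta**6/16 + 1875*theta**4/8 + 625*theta**2] = 625*theta**7/32 + 1875*theta**5/8 + 1875*theta**3/2 + 1250*theta = f(theta).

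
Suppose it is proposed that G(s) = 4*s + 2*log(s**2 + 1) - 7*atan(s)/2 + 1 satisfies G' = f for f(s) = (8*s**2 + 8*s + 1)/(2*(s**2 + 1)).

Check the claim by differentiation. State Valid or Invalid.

d/ds[G] = (8*s**2 + 8*s + 1)/(2*s**2 + 2)
This equals f(s) exactly, so the claim holds.

Valid - the claim checks out under differentiation.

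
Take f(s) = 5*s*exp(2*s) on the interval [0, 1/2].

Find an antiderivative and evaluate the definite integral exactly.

Antiderivative: F(s) = (10*s - 5)*exp(2*s)/4; value = 5/4

Recognize the product-rule pattern: f = u'v + uv' with u = 5*s/2 - 5/4, v = exp(2*s), so integration by parts undoes it.
F(s) = (10*s - 5)*exp(2*s)/4 is an antiderivative of f.
Check: d/ds[(10*s - 5)*exp(2*s)/4] = 5*s*exp(2*s) = f(s).
F(1/2) = 0; F(0) = -5/4.
Integral = F(1/2) - F(0) = 5/4.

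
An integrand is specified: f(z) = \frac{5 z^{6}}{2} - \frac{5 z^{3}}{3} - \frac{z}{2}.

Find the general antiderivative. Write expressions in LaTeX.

The integrand splits into summands that can be handled one at a time.
Check: d/dz[\frac{5 z^{7}}{14} - \frac{5 z^{4}}{12} - \frac{z^{2}}{4}] = \frac{5 z^{6}}{2} - \frac{5 z^{3}}{3} - \frac{z}{2} = f(z).

F(z) = \frac{5 z^{7}}{14} - \frac{5 z^{4}}{12} - \frac{z^{2}}{4} + C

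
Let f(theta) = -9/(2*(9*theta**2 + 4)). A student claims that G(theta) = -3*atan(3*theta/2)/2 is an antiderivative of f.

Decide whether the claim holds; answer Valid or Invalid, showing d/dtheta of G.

d/dtheta[G] = -9/(9*theta**2 + 4)
d/dtheta[G] - f(theta) = -9/(18*theta**2 + 8) != 0.

Invalid: d/dtheta[G] - f = -9/(18*theta**2 + 8), which is not 0.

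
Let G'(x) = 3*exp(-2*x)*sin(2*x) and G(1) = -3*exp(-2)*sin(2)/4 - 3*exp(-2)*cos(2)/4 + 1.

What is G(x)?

G(x) = (4*exp(2*x) - 3*sin(2*x) - 3*cos(2*x))*exp(-2*x)/4

Any candidate G(x) must reproduce the stated G'(x) exactly.
A general antiderivative is -3*exp(-2*x)*sin(2*x)/4 - 3*exp(-2*x)*cos(2*x)/4 + C.
The condition gives C = -3*exp(-2)*sin(2)/4 - 3*exp(-2)*cos(2)/4 + 1 - (-3*exp(-2)*sin(2)/4 - 3*exp(-2)*cos(2)/4) = 1.
So G(x) = (4*exp(2*x) - 3*sin(2*x) - 3*cos(2*x))*exp(-2*x)/4.
Check: d/dx[(4*exp(2*x) - 3*sin(2*x) - 3*cos(2*x))*exp(-2*x)/4] = 3*exp(-2*x)*sin(2*x) = G'(x).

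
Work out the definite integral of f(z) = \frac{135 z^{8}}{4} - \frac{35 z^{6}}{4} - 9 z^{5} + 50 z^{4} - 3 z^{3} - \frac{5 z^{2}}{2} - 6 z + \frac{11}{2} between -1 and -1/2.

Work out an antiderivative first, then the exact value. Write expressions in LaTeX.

Recognize the product-rule pattern: f = u'v + uv' with u = \frac{5 z^{4}}{2} - z + \frac{5}{3}, v = \frac{3 z^{5}}{2} - \frac{z^{3}}{2} + 3 z - \frac{1}{2}, so integration by parts undoes it.
F(z) = \frac{\left(15 z^{4} - 6 z + 10\right) \left(3 z^{5} - z^{3} + 6 z - 1\right)}{12} is an antiderivative of f.
Check: d/dz[\frac{\left(15 z^{4} - 6 z + 10\right) \left(3 z^{5} - z^{3} + 6 z - 1\right)}{12}] = \frac{135 z^{8}}{4} - \frac{35 z^{6}}{4} - 9 z^{5} + 50 z^{4} - 3 z^{3} - \frac{5 z^{2}}{2} - 6 z + \frac{11}{2} = f(z).
F(-1/2) = - \frac{28321}{6144}; F(-1) = - \frac{93}{4}.
Integral = F(-1/2) - F(-1) = \frac{114527}{6144}.

Antiderivative: F(z) = \frac{\left(15 z^{4} - 6 z + 10\right) \left(3 z^{5} - z^{3} + 6 z - 1\right)}{12}; value = \frac{114527}{6144}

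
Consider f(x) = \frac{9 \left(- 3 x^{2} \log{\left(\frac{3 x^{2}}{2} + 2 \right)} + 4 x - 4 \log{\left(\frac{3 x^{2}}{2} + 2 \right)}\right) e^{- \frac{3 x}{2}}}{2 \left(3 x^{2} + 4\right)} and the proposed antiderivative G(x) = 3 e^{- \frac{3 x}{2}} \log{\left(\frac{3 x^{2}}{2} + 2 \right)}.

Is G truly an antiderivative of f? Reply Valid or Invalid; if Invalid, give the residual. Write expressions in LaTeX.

d/dx[G] = \frac{- 27 x^{2} \log{\left(\frac{3 x^{2}}{2} + 2 \right)} + 36 x - 36 \log{\left(\frac{3 x^{2}}{2} + 2 \right)}}{6 x^{2} e^{\frac{3 x}{2}} + 8 e^{\frac{3 x}{2}}}
This equals f(x) exactly, so the claim holds.

Valid - the claim checks out under differentiation.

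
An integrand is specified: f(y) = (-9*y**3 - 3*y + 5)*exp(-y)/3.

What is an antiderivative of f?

An antiderivative is F(y) = (9*y**3 + 27*y**2 + 57*y + 52)*exp(-y)/3.

Recognize the product-rule pattern: f = u'v + uv' with u = 3*y**3 + 9*y**2 + 19*y + 52/3, v = exp(-y), so integration by parts undoes it.
Check: d/dy[(9*y**3 + 27*y**2 + 57*y + 52)*exp(-y)/3] = (-9*y**3 - 3*y + 5)*exp(-y)/3 = f(y).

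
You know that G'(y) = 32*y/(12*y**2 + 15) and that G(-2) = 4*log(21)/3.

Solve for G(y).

G(y) = 4*log(4*y**2 + 5)/3

The substitution u = 4*y**2 + 5 works: G'(y) is exactly (dG/du)*(du/dy) for that inner function.
A general antiderivative is 4*log(4*y**2 + 5)/3 + C.
The condition gives C = 4*log(21)/3 - (4*log(21)/3) = 0.
So G(y) = 4*log(4*y**2 + 5)/3.
Check: d/dy[4*log(4*y**2 + 5)/3] = 32*y/(12*y**2 + 15) = G'(y).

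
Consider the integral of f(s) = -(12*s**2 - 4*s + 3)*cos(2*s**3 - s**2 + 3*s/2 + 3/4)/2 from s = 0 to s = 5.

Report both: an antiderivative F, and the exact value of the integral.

Antiderivative: F(s) = -sin(2*s**3 - s**2 + 3*s/2 + 3/4); value = -sin(933/4) + sin(3/4)

The substitution u = 2*s**3 - s**2 + 3*s/2 + 3/4 works: f is exactly (dF/du)*(du/ds) for that inner function.
F(s) = -sin(2*s**3 - s**2 + 3*s/2 + 3/4) is an antiderivative of f.
Check: d/ds[-sin(2*s**3 - s**2 + 3*s/2 + 3/4)] = -6*s**2*cos(2*s**3 - s**2 + 3*s/2 + 3/4) + 2*s*cos(2*s**3 - s**2 + 3*s/2 + 3/4) - 3*cos(2*s**3 - s**2 + 3*s/2 + 3/4)/2, which equals f(s).
F(5) = -sin(933/4); F(0) = -sin(3/4).
Integral = F(5) - F(0) = -sin(933/4) + sin(3/4).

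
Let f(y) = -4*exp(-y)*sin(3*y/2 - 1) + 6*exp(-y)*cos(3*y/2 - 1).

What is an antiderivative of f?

An antiderivative is F(y) = 4*exp(-y)*sin(3*y/2 - 1).

f has the shape u'v + uv' for u = 4*exp(-y) and v = sin(3*y/2 - 1) — it is the derivative of the product u*v.
Check: d/dy[4*exp(-y)*sin(3*y/2 - 1)] = (-4*sin(3*y/2 - 1) + 6*cos(3*y/2 - 1))*exp(-y), which equals f(y).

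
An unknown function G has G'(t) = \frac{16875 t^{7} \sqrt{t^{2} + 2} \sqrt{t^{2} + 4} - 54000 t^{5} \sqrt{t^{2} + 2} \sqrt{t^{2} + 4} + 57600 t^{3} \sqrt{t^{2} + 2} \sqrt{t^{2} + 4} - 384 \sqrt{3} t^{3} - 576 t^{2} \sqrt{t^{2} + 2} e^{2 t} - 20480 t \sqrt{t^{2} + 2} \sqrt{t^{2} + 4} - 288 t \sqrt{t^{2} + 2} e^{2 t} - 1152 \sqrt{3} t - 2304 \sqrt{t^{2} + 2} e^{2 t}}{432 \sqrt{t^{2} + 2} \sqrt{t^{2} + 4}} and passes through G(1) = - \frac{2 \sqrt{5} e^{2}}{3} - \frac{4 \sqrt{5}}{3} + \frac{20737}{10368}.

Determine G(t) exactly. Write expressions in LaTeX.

G(t) = \frac{625 t^{8}}{128} - \frac{125 t^{6}}{6} + \frac{100 t^{4}}{3} - \frac{640 t^{2}}{27} - \frac{4 \sqrt{3} \sqrt{t^{2} + 2} \sqrt{t^{2} + 4}}{9} - \frac{2 \sqrt{t^{2} + 4} e^{2 t}}{3} + \frac{674}{81}

Recover the given G'(t) by differentiating a candidate G(t); any mismatch rules it out.
A general antiderivative is \frac{2 \sqrt{t^{2} + 4} \left(- \frac{2 \sqrt{3 t^{2} + 6}}{3} - e^{2 t}\right)}{3} + 2 \left(\frac{5 t^{2}}{4} - \frac{4}{3}\right)^{4} + C.
The condition gives C = - \frac{2 \sqrt{5} e^{2}}{3} - \frac{4 \sqrt{5}}{3} + \frac{20737}{10368} - (- \frac{2 \sqrt{5} e^{2}}{3} - \frac{4 \sqrt{5}}{3} + \frac{1}{10368}) = 2.
So G(t) = \frac{625 t^{8}}{128} - \frac{125 t^{6}}{6} + \frac{100 t^{4}}{3} - \frac{640 t^{2}}{27} - \frac{4 \sqrt{3} \sqrt{t^{2} + 2} \sqrt{t^{2} + 4}}{9} - \frac{2 \sqrt{t^{2} + 4} e^{2 t}}{3} + \frac{674}{81}.
Check: d/dt[\frac{625 t^{8}}{128} - \frac{125 t^{6}}{6} + \frac{100 t^{4}}{3} - \frac{640 t^{2}}{27} - \frac{4 \sqrt{3} \sqrt{t^{2} + 2} \sqrt{t^{2} + 4}}{9} - \frac{2 \sqrt{t^{2} + 4} e^{2 t}}{3} + \frac{674}{81}] = \frac{16875 t^{7} \sqrt{t^{2} + 2} \sqrt{t^{2} + 4} - 54000 t^{5} \sqrt{t^{2} + 2} \sqrt{t^{2} + 4} + 57600 t^{3} \sqrt{t^{2} + 2} \sqrt{t^{2} + 4} - 384 \sqrt{3} t^{3} - 576 t^{2} \sqrt{t^{2} + 2} e^{2 t} - 20480 t \sqrt{t^{2} + 2} \sqrt{t^{2} + 4} - 288 t \sqrt{t^{2} + 2} e^{2 t} - 1152 \sqrt{3} t - 2304 \sqrt{t^{2} + 2} e^{2 t}}{432 \sqrt{t^{2} + 2} \sqrt{t^{2} + 4}} = G'(t).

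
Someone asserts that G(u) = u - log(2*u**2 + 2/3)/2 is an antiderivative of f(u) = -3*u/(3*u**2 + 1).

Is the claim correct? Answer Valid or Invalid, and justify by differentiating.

d/du[G] = (3*u**2 - 3*u + 1)/(3*u**2 + 1)
d/du[G] - f(u) = 1 != 0.

Invalid: d/du[G] - f = 1, which is not 0.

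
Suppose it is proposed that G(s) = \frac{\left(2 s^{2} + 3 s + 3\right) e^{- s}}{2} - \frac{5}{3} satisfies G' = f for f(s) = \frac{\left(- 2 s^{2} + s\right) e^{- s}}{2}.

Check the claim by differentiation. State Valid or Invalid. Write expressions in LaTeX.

d/ds[G] = \frac{\left(- 2 s^{2} + s\right) e^{- s}}{2}
This equals f(s) exactly, so the claim holds.

Valid - differentiating G returns exactly f.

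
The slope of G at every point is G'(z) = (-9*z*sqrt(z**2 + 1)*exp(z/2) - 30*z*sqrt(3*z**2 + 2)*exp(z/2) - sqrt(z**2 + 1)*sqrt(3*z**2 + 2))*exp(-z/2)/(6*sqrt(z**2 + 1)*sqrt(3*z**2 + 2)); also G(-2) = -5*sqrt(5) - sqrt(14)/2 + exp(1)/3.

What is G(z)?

G(z) = -5*sqrt(z**2 + 1) - sqrt(3*z**2 + 2)/2 + exp(-z/2)/3

Differentiate the proposed G(z) back; it has to land on the given G'(z).
A general antiderivative is -5*sqrt(z**2 + 1) - sqrt(3*z**2 + 2)/2 + exp(-z/2)/3 + C.
The condition gives C = -5*sqrt(5) - sqrt(14)/2 + exp(1)/3 - (-5*sqrt(5) - sqrt(14)/2 + exp(1)/3) = 0.
So G(z) = -5*sqrt(z**2 + 1) - sqrt(3*z**2 + 2)/2 + exp(-z/2)/3.
Check: d/dz[-5*sqrt(z**2 + 1) - sqrt(3*z**2 + 2)/2 + exp(-z/2)/3] = (-9*z*sqrt(z**2 + 1)*exp(z/2) - 30*z*sqrt(3*z**2 + 2)*exp(z/2) - sqrt(z**2 + 1)*sqrt(3*z**2 + 2))*exp(-z/2)/(6*sqrt(z**2 + 1)*sqrt(3*z**2 + 2)) = G'(z).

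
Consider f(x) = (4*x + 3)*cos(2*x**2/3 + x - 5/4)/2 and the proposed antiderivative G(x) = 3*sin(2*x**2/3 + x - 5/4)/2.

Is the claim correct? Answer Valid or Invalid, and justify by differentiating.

Valid. The derivative of G reproduces f.

d/dx[G] = 2*x*cos(2*x**2/3 + x - 5/4) + 3*cos(2*x**2/3 + x - 5/4)/2
This equals f(x) exactly, so the claim holds.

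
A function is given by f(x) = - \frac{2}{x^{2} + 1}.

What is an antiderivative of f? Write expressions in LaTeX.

An antiderivative F(x) passes only if d/dx[F] lands on f(x) exactly.
Check: d/dx[- 2 \operatorname{atan}{\left(x \right)}] = - \frac{2}{x^{2} + 1} = f(x).

An antiderivative is F(x) = - 2 \operatorname{atan}{\left(x \right)}.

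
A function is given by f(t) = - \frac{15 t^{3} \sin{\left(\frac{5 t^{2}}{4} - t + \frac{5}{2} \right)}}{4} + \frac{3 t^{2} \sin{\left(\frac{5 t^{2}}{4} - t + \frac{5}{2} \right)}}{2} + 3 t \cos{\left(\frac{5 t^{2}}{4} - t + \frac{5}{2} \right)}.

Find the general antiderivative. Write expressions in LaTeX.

F(t) = \frac{3 t^{2} \cos{\left(\frac{5 t^{2}}{4} - t + \frac{5}{2} \right)}}{2} + C

f has the shape u'v + uv' for u = \frac{3 t^{2}}{2} and v = \cos{\left(\frac{5 t^{2}}{4} - t + \frac{5}{2} \right)} — it is the derivative of the product u*v.
Check: d/dt[\frac{3 t^{2} \cos{\left(\frac{5 t^{2}}{4} - t + \frac{5}{2} \right)}}{2}] = - \frac{15 t^{3} \sin{\left(\frac{5 t^{2}}{4} - t + \frac{5}{2} \right)}}{4} + \frac{3 t^{2} \sin{\left(\frac{5 t^{2}}{4} - t + \frac{5}{2} \right)}}{2} + 3 t \cos{\left(\frac{5 t^{2}}{4} - t + \frac{5}{2} \right)} = f(t).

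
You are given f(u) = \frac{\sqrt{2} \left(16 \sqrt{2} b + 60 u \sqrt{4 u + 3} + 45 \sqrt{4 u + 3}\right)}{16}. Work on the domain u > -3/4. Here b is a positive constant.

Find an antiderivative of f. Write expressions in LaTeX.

A first test for any F(u): its u-derivative must equal f(u) identically.
Check: d/du[\frac{\sqrt{2} \left(32 \sqrt{2} b u + 48 u^{2} \sqrt{4 u + 3} + 72 u \sqrt{4 u + 3} + 27 \sqrt{4 u + 3}\right)}{32}] = \frac{32 b \sqrt{4 u + 3} + 240 \sqrt{2} u^{2} + 360 \sqrt{2} u + 135 \sqrt{2}}{16 \sqrt{4 u + 3}}, which equals f(u).

An antiderivative is F(u) = \frac{\sqrt{2} \left(32 \sqrt{2} b u + 48 u^{2} \sqrt{4 u + 3} + 72 u \sqrt{4 u + 3} + 27 \sqrt{4 u + 3}\right)}{32}.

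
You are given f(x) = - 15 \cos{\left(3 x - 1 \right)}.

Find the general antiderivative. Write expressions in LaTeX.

F(x) = - 5 \sin{\left(3 x - 1 \right)} + C

Recover f(x) by differentiating a candidate F(x); any mismatch rules it out.
Check: d/dx[- 5 \sin{\left(3 x - 1 \right)}] = - 15 \cos{\left(3 x - 1 \right)} = f(x).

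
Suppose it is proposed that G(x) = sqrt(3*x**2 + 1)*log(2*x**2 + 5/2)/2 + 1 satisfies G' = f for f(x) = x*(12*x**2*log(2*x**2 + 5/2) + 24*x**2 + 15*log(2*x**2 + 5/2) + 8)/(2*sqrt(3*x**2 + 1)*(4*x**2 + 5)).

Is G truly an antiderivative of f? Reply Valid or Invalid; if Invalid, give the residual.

Valid. The derivative of G reproduces f.

d/dx[G] = (12*x**3*log(2*x**2 + 5/2) + 24*x**3 + 15*x*log(2*x**2 + 5/2) + 8*x)/(8*x**2*sqrt(3*x**2 + 1) + 10*sqrt(3*x**2 + 1))
This equals f(x) exactly, so the claim holds.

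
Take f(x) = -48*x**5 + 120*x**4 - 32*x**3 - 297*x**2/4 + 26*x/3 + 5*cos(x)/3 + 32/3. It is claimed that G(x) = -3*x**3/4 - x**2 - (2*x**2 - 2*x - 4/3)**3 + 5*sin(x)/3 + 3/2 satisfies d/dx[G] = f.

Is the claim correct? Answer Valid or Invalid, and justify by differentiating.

Valid: G'(x) = f(x).

d/dx[G] = -48*x**5 + 120*x**4 - 32*x**3 - 297*x**2/4 + 26*x/3 + 5*cos(x)/3 + 32/3
This equals f(x) exactly, so the claim holds.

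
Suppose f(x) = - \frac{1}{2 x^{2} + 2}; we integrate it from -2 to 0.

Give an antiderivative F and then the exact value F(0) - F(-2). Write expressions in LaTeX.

Antiderivative: F(x) = - \frac{\operatorname{atan}{\left(x \right)}}{2}; value = - \frac{\operatorname{atan}{\left(2 \right)}}{2}

Check any antiderivative F(x) by computing F'(x) and comparing it with f(x).
F(x) = - \frac{\operatorname{atan}{\left(x \right)}}{2} is an antiderivative of f.
Check: d/dx[- \frac{\operatorname{atan}{\left(x \right)}}{2}] = - \frac{1}{2 x^{2} + 2} = f(x).
F(0) = 0; F(-2) = \frac{\operatorname{atan}{\left(2 \right)}}{2}.
Integral = F(0) - F(-2) = - \frac{\operatorname{atan}{\left(2 \right)}}{2}.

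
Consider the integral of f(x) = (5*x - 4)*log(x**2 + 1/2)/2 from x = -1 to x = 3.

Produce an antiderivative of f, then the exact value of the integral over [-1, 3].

Antiderivative: F(x) = (-10*x**2 + 2*x*(5*x - 8)*log(x**2 + 1/2) + 32*x + 5*log(x**2 + 1/2) - 16*sqrt(2)*atan(sqrt(2)*x))/8; value = -2*sqrt(2)*atan(3*sqrt(2)) - 2*sqrt(2)*atan(sqrt(2)) - 31*log(3/2)/8 + 6 + 47*log(19/2)/8

A first test for any F(x): its x-derivative must equal f(x) identically.
F(x) = (-10*x**2 + 2*x*(5*x - 8)*log(x**2 + 1/2) + 32*x + 5*log(x**2 + 1/2) - 16*sqrt(2)*atan(sqrt(2)*x))/8 is an antiderivative of f.
Check: d/dx[(-10*x**2 + 2*x*(5*x - 8)*log(x**2 + 1/2) + 32*x + 5*log(x**2 + 1/2) - 16*sqrt(2)*atan(sqrt(2)*x))/8] = 5*x*log(x**2 + 1/2)/2 - 2*log(x**2 + 1/2), which equals f(x).
F(3) = -2*sqrt(2)*atan(3*sqrt(2)) + 3/4 + 47*log(19/2)/8; F(-1) = -21/4 + 31*log(3/2)/8 + 2*sqrt(2)*atan(sqrt(2)).
Integral = F(3) - F(-1) = -2*sqrt(2)*atan(3*sqrt(2)) - 2*sqrt(2)*atan(sqrt(2)) - 31*log(3/2)/8 + 6 + 47*log(19/2)/8.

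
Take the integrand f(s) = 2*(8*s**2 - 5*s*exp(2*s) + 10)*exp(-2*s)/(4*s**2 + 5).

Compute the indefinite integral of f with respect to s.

A candidate is checked by its d/ds: the result must match f(s).
Check: d/ds[(-5*exp(2*s)*log(2*s**2 + 5/2) - 8)*exp(-2*s)/4] = (16*s**2 - 10*s*exp(2*s) + 20)/(4*s**2*exp(2*s) + 5*exp(2*s)), which equals f(s).

F(s) = (-5*exp(2*s)*log(2*s**2 + 5/2) - 8)*exp(-2*s)/4 + C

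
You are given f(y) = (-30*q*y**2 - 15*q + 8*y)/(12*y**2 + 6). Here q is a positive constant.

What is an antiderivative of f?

An antiderivative is F(y) = -5*q*y/2 + log(y**2 + 1/2)/3.

Whatever form F(y) takes, F'(y) = f(y) is non-negotiable.
Check: d/dy[-5*q*y/2 + log(y**2 + 1/2)/3] = (-30*q*y**2 - 15*q + 8*y)/(12*y**2 + 6) = f(y).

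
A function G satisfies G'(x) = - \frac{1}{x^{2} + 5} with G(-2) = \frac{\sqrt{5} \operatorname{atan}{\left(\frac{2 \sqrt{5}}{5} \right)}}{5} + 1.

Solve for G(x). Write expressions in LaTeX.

G(x) = \frac{- \sqrt{5} \operatorname{atan}{\left(\frac{\sqrt{5} x}{5} \right)} + 5}{5}

Any candidate G(x) must reproduce the stated G'(x) exactly.
A general antiderivative is - \frac{\sqrt{5} \operatorname{atan}{\left(\frac{\sqrt{5} x}{5} \right)}}{5} + C.
The condition gives C = \frac{\sqrt{5} \operatorname{atan}{\left(\frac{2 \sqrt{5}}{5} \right)}}{5} + 1 - (\frac{\sqrt{5} \operatorname{atan}{\left(\frac{2 \sqrt{5}}{5} \right)}}{5}) = 1.
So G(x) = \frac{- \sqrt{5} \operatorname{atan}{\left(\frac{\sqrt{5} x}{5} \right)} + 5}{5}.
Check: d/dx[\frac{- \sqrt{5} \operatorname{atan}{\left(\frac{\sqrt{5} x}{5} \right)} + 5}{5}] = - \frac{1}{x^{2} + 5} = G'(x).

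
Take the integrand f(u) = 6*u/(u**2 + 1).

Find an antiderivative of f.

f matches the chain-rule pattern g'(h)*h' with inner function h(u) = 2*u**2 + 2; substituting w = h(u) collapses the integral.
Check: d/du[3*log(2*u**2 + 2)] = 6*u/(u**2 + 1) = f(u).

An antiderivative is F(u) = 3*log(2*u**2 + 2).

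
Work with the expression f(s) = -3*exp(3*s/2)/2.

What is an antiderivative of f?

An antiderivative is F(s) = -exp(3*s/2).

Differentiate the proposed F(s) back; it has to land on f(s) exactly.
Check: d/ds[-exp(3*s/2)] = -3*exp(3*s/2)/2 = f(s).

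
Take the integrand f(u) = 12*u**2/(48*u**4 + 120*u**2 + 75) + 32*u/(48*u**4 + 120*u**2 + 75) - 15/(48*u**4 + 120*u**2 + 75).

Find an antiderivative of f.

An antiderivative is F(u) = (-3*u - 4)/(3*(4*u**2 + 5)).

f has the shape v'r + vr' for v = 1/(2*u**2 + 5/2) and r = -u/2 - 2/3 — it is the derivative of the product v*r.
Check: d/du[(-3*u - 4)/(3*(4*u**2 + 5))] = (12*u**2 + 32*u - 15)/(48*u**4 + 120*u**2 + 75), which equals f(u).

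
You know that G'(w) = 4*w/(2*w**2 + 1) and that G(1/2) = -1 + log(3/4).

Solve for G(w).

G(w) = log(w**2 + 1/2) - 1

G'(w) matches the chain-rule pattern g'(h)*h' with inner function h(w) = w**2 + 1/2; substituting u = h(w) collapses the integral.
A general antiderivative is log(w**2 + 1/2) + C.
The condition gives C = -1 + log(3/4) - (log(3/4)) = -1.
So G(w) = log(w**2 + 1/2) - 1.
Check: d/dw[log(w**2 + 1/2) - 1] = 4*w/(2*w**2 + 1) = G'(w).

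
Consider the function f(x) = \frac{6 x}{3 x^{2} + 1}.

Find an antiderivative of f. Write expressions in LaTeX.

An antiderivative is F(x) = \log{\left(2 x^{2} + \frac{2}{3} \right)}.

The substitution u = 2 x^{2} + \frac{2}{3} works: f is exactly (dF/du)*(du/dx) for that inner function.
Check: d/dx[\log{\left(2 x^{2} + \frac{2}{3} \right)}] = \frac{6 x}{3 x^{2} + 1} = f(x).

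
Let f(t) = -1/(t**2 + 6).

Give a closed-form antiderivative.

An antiderivative is F(t) = -sqrt(6)*atan(sqrt(6)*t/6)/6.

An antiderivative F(t) passes only if d/dt[F] lands on f(t) exactly.
Check: d/dt[-sqrt(6)*atan(sqrt(6)*t/6)/6] = -1/(t**2 + 6) = f(t).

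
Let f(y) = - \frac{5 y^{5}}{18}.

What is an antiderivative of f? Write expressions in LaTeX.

For F(y) to be correct the identity F'(y) - f(y) = 0 must hold.
Check: d/dy[- \frac{5 y^{6}}{108}] = - \frac{5 y^{5}}{18} = f(y).

An antiderivative is F(y) = - \frac{5 y^{6}}{108}.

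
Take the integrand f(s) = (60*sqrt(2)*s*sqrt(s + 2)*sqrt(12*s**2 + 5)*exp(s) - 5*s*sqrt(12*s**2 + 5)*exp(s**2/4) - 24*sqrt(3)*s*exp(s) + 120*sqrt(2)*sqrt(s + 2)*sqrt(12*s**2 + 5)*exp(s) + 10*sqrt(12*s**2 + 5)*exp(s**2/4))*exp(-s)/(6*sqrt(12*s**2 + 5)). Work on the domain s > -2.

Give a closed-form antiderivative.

An antiderivative is F(s) = sqrt(3)*(12*sqrt(6)*s**2*sqrt(s + 2) + 48*sqrt(6)*s*sqrt(s + 2) + 48*sqrt(6)*sqrt(s + 2) - 3*sqrt(12*s**2 + 5) - 5*sqrt(3)*exp(-s)*exp(s**2/4))/9.

Since d/ds undoes antidifferentiation here, F'(s) = f(s) is required of F(s).
Check: d/ds[sqrt(3)*(12*sqrt(6)*s**2*sqrt(s + 2) + 48*sqrt(6)*s*sqrt(s + 2) + 48*sqrt(6)*sqrt(s + 2) - 3*sqrt(12*s**2 + 5) - 5*sqrt(3)*exp(-s)*exp(s**2/4))/9] = (60*sqrt(2)*s**2*sqrt(12*s**2 + 5)*exp(s) - 5*s*sqrt(s + 2)*sqrt(12*s**2 + 5)*exp(s**2/4) - 24*sqrt(3)*s*sqrt(s + 2)*exp(s) + 240*sqrt(2)*s*sqrt(12*s**2 + 5)*exp(s) + 10*sqrt(s + 2)*sqrt(12*s**2 + 5)*exp(s**2/4) + 240*sqrt(2)*sqrt(12*s**2 + 5)*exp(s))*exp(-s)/(6*sqrt(s + 2)*sqrt(12*s**2 + 5)), which equals f(s).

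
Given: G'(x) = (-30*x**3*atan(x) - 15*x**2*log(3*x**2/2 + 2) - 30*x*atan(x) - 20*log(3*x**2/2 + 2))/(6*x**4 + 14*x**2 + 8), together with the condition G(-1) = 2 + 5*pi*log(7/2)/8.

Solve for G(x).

G(x) = (-5*log(3*x**2/2 + 2)*atan(x) + 4)/2

G'(x) has the shape u'v + uv' for u = -5*atan(x)/2 and v = log(3*x**2/2 + 2) — it is the derivative of the product u*v.
A general antiderivative is -5*log(3*x**2/2 + 2)*atan(x)/2 + C.
The condition gives C = 2 + 5*pi*log(7/2)/8 - (5*pi*log(7/2)/8) = 2.
So G(x) = (-5*log(3*x**2/2 + 2)*atan(x) + 4)/2.
Check: d/dx[(-5*log(3*x**2/2 + 2)*atan(x) + 4)/2] = (-30*x**3*atan(x) - 15*x**2*log(3*x**2/2 + 2) - 30*x*atan(x) - 20*log(3*x**2/2 + 2))/(6*x**4 + 14*x**2 + 8) = G'(x).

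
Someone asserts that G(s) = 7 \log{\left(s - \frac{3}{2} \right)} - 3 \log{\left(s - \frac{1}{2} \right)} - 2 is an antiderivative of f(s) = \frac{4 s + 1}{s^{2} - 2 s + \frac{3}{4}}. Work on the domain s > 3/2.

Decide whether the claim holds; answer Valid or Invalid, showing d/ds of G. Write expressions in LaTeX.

d/ds[G] = \frac{16 s + 4}{4 s^{2} - 8 s + 3}
This equals f(s) exactly, so the claim holds.

Valid. The derivative of G reproduces f.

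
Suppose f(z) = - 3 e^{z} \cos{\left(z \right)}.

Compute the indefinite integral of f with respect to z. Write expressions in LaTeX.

F(z) = - \frac{3 e^{z} \sin{\left(z \right)}}{2} - \frac{3 e^{z} \cos{\left(z \right)}}{2} + C

Differentiate the proposed F(z) back; it has to land on f(z) exactly.
Check: d/dz[- \frac{3 e^{z} \sin{\left(z \right)}}{2} - \frac{3 e^{z} \cos{\left(z \right)}}{2}] = - 3 e^{z} \cos{\left(z \right)} = f(z).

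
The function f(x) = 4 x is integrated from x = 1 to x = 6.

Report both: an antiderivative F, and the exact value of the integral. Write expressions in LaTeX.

Check any antiderivative F(x) by computing F'(x) and comparing it with f(x).
F(x) = 2 x^{2} is an antiderivative of f.
Check: d/dx[2 x^{2}] = 4 x = f(x).
F(6) = 72; F(1) = 2.
Integral = F(6) - F(1) = 70.

Antiderivative: F(x) = 2 x^{2}; value = 70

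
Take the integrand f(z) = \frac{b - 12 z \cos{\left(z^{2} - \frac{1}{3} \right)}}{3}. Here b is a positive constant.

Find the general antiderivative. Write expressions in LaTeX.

An antiderivative F(z) passes only if d/dz[F] lands on f(z) exactly.
Check: d/dz[\frac{b z}{3} - 2 \sin{\left(z^{2} - \frac{1}{3} \right)}] = \frac{b}{3} - 4 z \cos{\left(z^{2} - \frac{1}{3} \right)}, which equals f(z).

F(z) = \frac{b z}{3} - 2 \sin{\left(z^{2} - \frac{1}{3} \right)} + C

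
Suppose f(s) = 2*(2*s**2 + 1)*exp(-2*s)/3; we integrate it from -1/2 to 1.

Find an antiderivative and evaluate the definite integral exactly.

Antiderivative: F(s) = (-2*s**2 - 2*s - 2)*exp(-2*s)/3; value = -2*exp(-2) + exp(1)/2

f has the shape u'v + uv' for u = -2*s**2/3 - 2*s/3 - 2/3 and v = exp(-2*s) — it is the derivative of the product u*v.
F(s) = (-2*s**2 - 2*s - 2)*exp(-2*s)/3 is an antiderivative of f.
Check: d/ds[(-2*s**2 - 2*s - 2)*exp(-2*s)/3] = (4*s**2 + 2)*exp(-2*s)/3, which equals f(s).
F(1) = -2*exp(-2); F(-1/2) = -exp(1)/2.
Integral = F(1) - F(-1/2) = -2*exp(-2) + exp(1)/2.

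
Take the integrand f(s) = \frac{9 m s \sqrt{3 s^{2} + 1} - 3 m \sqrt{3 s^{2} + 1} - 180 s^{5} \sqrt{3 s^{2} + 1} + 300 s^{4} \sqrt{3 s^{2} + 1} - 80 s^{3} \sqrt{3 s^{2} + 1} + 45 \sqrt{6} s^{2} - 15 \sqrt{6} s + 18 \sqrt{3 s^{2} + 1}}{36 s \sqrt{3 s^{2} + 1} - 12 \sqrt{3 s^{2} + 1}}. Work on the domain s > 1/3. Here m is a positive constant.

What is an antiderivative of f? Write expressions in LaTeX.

An antiderivative is F(s) = \frac{\sqrt{3} \left(3 \sqrt{3} m s - 12 \sqrt{3} s^{5} + 20 \sqrt{3} s^{4} + 15 \sqrt{2} \sqrt{3 s^{2} + 1} + 6 \sqrt{3} \log{\left(3 s - 1 \right)} - 6 \sqrt{3} \log{\left(2 \right)} + 24 \sqrt{3}\right)}{36}.

An antiderivative F(s) passes only if d/ds[F] lands on f(s) exactly.
Check: d/ds[\frac{\sqrt{3} \left(3 \sqrt{3} m s - 12 \sqrt{3} s^{5} + 20 \sqrt{3} s^{4} + 15 \sqrt{2} \sqrt{3 s^{2} + 1} + 6 \sqrt{3} \log{\left(3 s - 1 \right)} - 6 \sqrt{3} \log{\left(2 \right)} + 24 \sqrt{3}\right)}{36}] = \frac{9 m s \sqrt{3 s^{2} + 1} - 3 m \sqrt{3 s^{2} + 1} - 180 s^{5} \sqrt{3 s^{2} + 1} + 300 s^{4} \sqrt{3 s^{2} + 1} - 80 s^{3} \sqrt{3 s^{2} + 1} + 45 \sqrt{6} s^{2} - 15 \sqrt{6} s + 18 \sqrt{3 s^{2} + 1}}{36 s \sqrt{3 s^{2} + 1} - 12 \sqrt{3 s^{2} + 1}} = f(s).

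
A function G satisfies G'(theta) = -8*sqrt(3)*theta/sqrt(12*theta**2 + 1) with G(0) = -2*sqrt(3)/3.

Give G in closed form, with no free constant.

G(theta) = -2*sqrt(3)*sqrt(12*theta**2 + 1)/3

The substitution u = 4*theta**2 + 1/3 works: G'(theta) is exactly (dG/du)*(du/dtheta) for that inner function.
A general antiderivative is -2*sqrt(4*theta**2 + 1/3) + C.
The condition gives C = -2*sqrt(3)/3 - (-2*sqrt(3)/3) = 0.
So G(theta) = -2*sqrt(3)*sqrt(12*theta**2 + 1)/3.
Check: d/dtheta[-2*sqrt(3)*sqrt(12*theta**2 + 1)/3] = -8*sqrt(3)*theta/sqrt(12*theta**2 + 1) = G'(theta).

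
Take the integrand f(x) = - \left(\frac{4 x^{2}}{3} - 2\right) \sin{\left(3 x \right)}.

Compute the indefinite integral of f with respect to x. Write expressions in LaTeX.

Check any antiderivative F(x) by computing F'(x) and comparing it with f(x).
Check: d/dx[\frac{4 x^{2} \cos{\left(3 x \right)}}{9} - \frac{8 x \sin{\left(3 x \right)}}{27} - \frac{62 \cos{\left(3 x \right)}}{81}] = - \frac{4 x^{2} \sin{\left(3 x \right)}}{3} + 2 \sin{\left(3 x \right)}, which equals f(x).

F(x) = \frac{4 x^{2} \cos{\left(3 x \right)}}{9} - \frac{8 x \sin{\left(3 x \right)}}{27} - \frac{62 \cos{\left(3 x \right)}}{81} + C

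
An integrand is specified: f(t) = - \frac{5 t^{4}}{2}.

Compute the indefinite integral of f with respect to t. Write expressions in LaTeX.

F(t) = - \frac{t^{5}}{2} + C

Since d/dt undoes antidifferentiation here, F'(t) = f(t) is required of F(t).
Check: d/dt[- \frac{t^{5}}{2}] = - \frac{5 t^{4}}{2} = f(t).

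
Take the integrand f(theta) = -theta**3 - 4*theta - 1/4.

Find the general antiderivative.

The integrand splits into summands that can be handled one at a time.
Check: d/dtheta[-theta**4/4 - 2*theta**2 - theta/4] = -theta**3 - 4*theta - 1/4 = f(theta).

F(theta) = -theta**4/4 - 2*theta**2 - theta/4 + C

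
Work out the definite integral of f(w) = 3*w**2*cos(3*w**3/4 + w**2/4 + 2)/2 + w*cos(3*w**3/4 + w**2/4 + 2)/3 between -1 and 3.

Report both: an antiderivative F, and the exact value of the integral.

Antiderivative: F(w) = 2*sin(3*w**3/4 + w**2/4 + 2)/3; value = -2*sin(3/2)/3 + 2*sin(49/2)/3

f matches the chain-rule pattern g'(h)*h' with inner function h(w) = 3*w**3/4 + w**2/4 + 2; substituting u = h(w) collapses the integral.
F(w) = 2*sin(3*w**3/4 + w**2/4 + 2)/3 is an antiderivative of f.
Check: d/dw[2*sin(3*w**3/4 + w**2/4 + 2)/3] = 3*w**2*cos(3*w**3/4 + w**2/4 + 2)/2 + w*cos(3*w**3/4 + w**2/4 + 2)/3 = f(w).
F(3) = 2*sin(49/2)/3; F(-1) = 2*sin(3/2)/3.
Integral = F(3) - F(-1) = -2*sin(3/2)/3 + 2*sin(49/2)/3.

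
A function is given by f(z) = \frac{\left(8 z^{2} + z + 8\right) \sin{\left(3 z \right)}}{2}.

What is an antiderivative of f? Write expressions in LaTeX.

An antiderivative is F(z) = - \frac{4 z^{2} \cos{\left(3 z \right)}}{3} + \frac{8 z \sin{\left(3 z \right)}}{9} - \frac{z \cos{\left(3 z \right)}}{6} + \frac{\sin{\left(3 z \right)}}{18} - \frac{28 \cos{\left(3 z \right)}}{27}.

An antiderivative F(z) passes only if d/dz[F] lands on f(z) exactly.
Check: d/dz[- \frac{4 z^{2} \cos{\left(3 z \right)}}{3} + \frac{8 z \sin{\left(3 z \right)}}{9} - \frac{z \cos{\left(3 z \right)}}{6} + \frac{\sin{\left(3 z \right)}}{18} - \frac{28 \cos{\left(3 z \right)}}{27}] = 4 z^{2} \sin{\left(3 z \right)} + \frac{z \sin{\left(3 z \right)}}{2} + 4 \sin{\left(3 z \right)}, which equals f(z).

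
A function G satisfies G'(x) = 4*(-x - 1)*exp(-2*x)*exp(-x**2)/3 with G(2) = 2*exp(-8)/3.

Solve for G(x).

The substitution u = -x**2 - 2*x works: G'(x) is exactly (dG/du)*(du/dx) for that inner function.
A general antiderivative is 2*exp(-x**2 - 2*x)/3 + C.
The condition gives C = 2*exp(-8)/3 - (2*exp(-8)/3) = 0.
So G(x) = 2*exp(-2*x)*exp(-x**2)/3.
Check: d/dx[2*exp(-2*x)*exp(-x**2)/3] = (-4*x - 4)*exp(-2*x)*exp(-x**2)/3, which equals G'(x).

G(x) = 2*exp(-2*x)*exp(-x**2)/3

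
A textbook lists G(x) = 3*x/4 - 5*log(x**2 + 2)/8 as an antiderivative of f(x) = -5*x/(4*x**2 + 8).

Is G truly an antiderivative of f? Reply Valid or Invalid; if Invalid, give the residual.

d/dx[G] = (3*x**2 - 5*x + 6)/(4*x**2 + 8)
d/dx[G] - f(x) = 3/4 != 0.

Invalid: d/dx[G] - f = 3/4, which is not 0.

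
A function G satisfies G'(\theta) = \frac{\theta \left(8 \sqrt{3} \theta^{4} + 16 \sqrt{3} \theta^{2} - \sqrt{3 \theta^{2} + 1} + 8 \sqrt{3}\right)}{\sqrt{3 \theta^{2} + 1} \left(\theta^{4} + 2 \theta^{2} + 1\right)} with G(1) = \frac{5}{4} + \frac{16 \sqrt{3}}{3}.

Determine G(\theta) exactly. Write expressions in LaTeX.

G(\theta) = 4 \sqrt{4 \theta^{2} + \frac{4}{3}} + 1 + \frac{1}{2 \theta^{2} + 2}

Since d/d\theta undoes antidifferentiation here, G(\theta) must give back the stated G'(\theta).
A general antiderivative is 4 \sqrt{4 \theta^{2} + \frac{4}{3}} + \frac{1}{2 \theta^{2} + 2} + C.
The condition gives C = \frac{5}{4} + \frac{16 \sqrt{3}}{3} - (\frac{1}{4} + \frac{16 \sqrt{3}}{3}) = 1.
So G(\theta) = 4 \sqrt{4 \theta^{2} + \frac{4}{3}} + 1 + \frac{1}{2 \theta^{2} + 2}.
Check: d/d\theta[4 \sqrt{4 \theta^{2} + \frac{4}{3}} + 1 + \frac{1}{2 \theta^{2} + 2}] = \frac{8 \sqrt{3} \theta^{5} + 16 \sqrt{3} \theta^{3} - \theta \sqrt{3 \theta^{2} + 1} + 8 \sqrt{3} \theta}{\theta^{4} \sqrt{3 \theta^{2} + 1} + 2 \theta^{2} \sqrt{3 \theta^{2} + 1} + \sqrt{3 \theta^{2} + 1}}, which equals G'(\theta).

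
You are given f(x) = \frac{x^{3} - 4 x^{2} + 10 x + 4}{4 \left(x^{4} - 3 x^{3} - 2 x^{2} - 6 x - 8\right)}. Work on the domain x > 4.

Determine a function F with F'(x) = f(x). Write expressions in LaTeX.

Factor the denominator (4 \left(x - 4\right) \left(x + 1\right) \left(x^{2} + 2\right)) and decompose: f = - \frac{x + 10}{18 \left(x^{2} + 2\right)} + \frac{11}{60 \left(x + 1\right)} + \frac{11}{90 \left(x - 4\right)}; each piece integrates to a log, atan, or power term.
Check: d/dx[\frac{11 \log{\left(x - 4 \right)}}{90} + \frac{11 \log{\left(x + 1 \right)}}{60} - \frac{\log{\left(x^{2} + 2 \right)}}{36} - \frac{5 \sqrt{2} \operatorname{atan}{\left(\frac{\sqrt{2} x}{2} \right)}}{18}] = \frac{x^{3} - 4 x^{2} + 10 x + 4}{4 x^{4} - 12 x^{3} - 8 x^{2} - 24 x - 32}, which equals f(x).

An antiderivative is F(x) = \frac{11 \log{\left(x - 4 \right)}}{90} + \frac{11 \log{\left(x + 1 \right)}}{60} - \frac{\log{\left(x^{2} + 2 \right)}}{36} - \frac{5 \sqrt{2} \operatorname{atan}{\left(\frac{\sqrt{2} x}{2} \right)}}{18}.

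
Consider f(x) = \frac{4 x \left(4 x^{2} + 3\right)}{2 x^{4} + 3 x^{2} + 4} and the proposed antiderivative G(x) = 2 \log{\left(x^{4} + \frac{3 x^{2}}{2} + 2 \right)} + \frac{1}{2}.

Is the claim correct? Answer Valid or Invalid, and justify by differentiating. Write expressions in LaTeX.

Valid - the claim checks out under differentiation.

d/dx[G] = \frac{16 x^{3} + 12 x}{2 x^{4} + 3 x^{2} + 4}
This equals f(x) exactly, so the claim holds.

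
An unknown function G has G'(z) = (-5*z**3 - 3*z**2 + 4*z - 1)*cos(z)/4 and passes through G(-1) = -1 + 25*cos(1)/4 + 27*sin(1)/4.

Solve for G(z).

G(z) = (-5*z**3*sin(z) - 3*z**2*sin(z) - 15*z**2*cos(z) + 34*z*sin(z) - 6*z*cos(z) + 5*sin(z) + 34*cos(z) - 4)/4

For G(z) to be correct, d/dz[G] must agree with the stated G'(z) identically.
A general antiderivative is -5*z**3*sin(z)/4 - 3*z**2*sin(z)/4 - 15*z**2*cos(z)/4 + 17*z*sin(z)/2 - 3*z*cos(z)/2 + 5*sin(z)/4 + 17*cos(z)/2 + C.
The condition gives C = -1 + 25*cos(1)/4 + 27*sin(1)/4 - (25*cos(1)/4 + 27*sin(1)/4) = -1.
So G(z) = (-5*z**3*sin(z) - 3*z**2*sin(z) - 15*z**2*cos(z) + 34*z*sin(z) - 6*z*cos(z) + 5*sin(z) + 34*cos(z) - 4)/4.
Check: d/dz[(-5*z**3*sin(z) - 3*z**2*sin(z) - 15*z**2*cos(z) + 34*z*sin(z) - 6*z*cos(z) + 5*sin(z) + 34*cos(z) - 4)/4] = -5*z**3*cos(z)/4 - 3*z**2*cos(z)/4 + z*cos(z) - cos(z)/4, which equals G'(z).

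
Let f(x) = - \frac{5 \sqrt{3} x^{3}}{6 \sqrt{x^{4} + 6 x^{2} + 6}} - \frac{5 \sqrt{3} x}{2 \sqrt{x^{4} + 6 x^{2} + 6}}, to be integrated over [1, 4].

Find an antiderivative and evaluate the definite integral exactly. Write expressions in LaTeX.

The substitution u = \frac{x^{4}}{3} + 2 x^{2} + 2 works: f is exactly (dF/du)*(du/dx) for that inner function.
F(x) = - \frac{5 \sqrt{3} \sqrt{x^{4} + 6 x^{2} + 6}}{12} is an antiderivative of f.
Check: d/dx[- \frac{5 \sqrt{3} \sqrt{x^{4} + 6 x^{2} + 6}}{12}] = \frac{- 5 \sqrt{3} x^{3} - 15 \sqrt{3} x}{6 \sqrt{x^{4} + 6 x^{2} + 6}}, which equals f(x).
F(4) = - \frac{5 \sqrt{1074}}{12}; F(1) = - \frac{5 \sqrt{39}}{12}.
Integral = F(4) - F(1) = - \frac{5 \sqrt{1074}}{12} + \frac{5 \sqrt{39}}{12}.

Antiderivative: F(x) = - \frac{5 \sqrt{3} \sqrt{x^{4} + 6 x^{2} + 6}}{12}; value = - \frac{5 \sqrt{1074}}{12} + \frac{5 \sqrt{39}}{12}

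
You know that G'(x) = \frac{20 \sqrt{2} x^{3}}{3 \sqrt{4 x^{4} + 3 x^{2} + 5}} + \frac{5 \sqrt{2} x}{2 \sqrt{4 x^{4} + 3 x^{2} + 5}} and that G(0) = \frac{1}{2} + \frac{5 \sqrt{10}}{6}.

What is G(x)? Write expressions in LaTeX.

G(x) = \frac{5 \sqrt{2 x^{4} + \frac{3 x^{2}}{2} + \frac{5}{2}}}{3} + \frac{1}{2}

The substitution u = 2 x^{4} + \frac{3 x^{2}}{2} + \frac{5}{2} works: G'(x) is exactly (dG/du)*(du/dx) for that inner function.
A general antiderivative is \frac{5 \sqrt{2 x^{4} + \frac{3 x^{2}}{2} + \frac{5}{2}}}{3} + C.
The condition gives C = \frac{1}{2} + \frac{5 \sqrt{10}}{6} - (\frac{5 \sqrt{10}}{6}) = \frac{1}{2}.
So G(x) = \frac{5 \sqrt{2 x^{4} + \frac{3 x^{2}}{2} + \frac{5}{2}}}{3} + \frac{1}{2}.
Check: d/dx[\frac{5 \sqrt{2 x^{4} + \frac{3 x^{2}}{2} + \frac{5}{2}}}{3} + \frac{1}{2}] = \frac{40 \sqrt{2} x^{3} + 15 \sqrt{2} x}{6 \sqrt{4 x^{4} + 3 x^{2} + 5}}, which equals G'(x).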